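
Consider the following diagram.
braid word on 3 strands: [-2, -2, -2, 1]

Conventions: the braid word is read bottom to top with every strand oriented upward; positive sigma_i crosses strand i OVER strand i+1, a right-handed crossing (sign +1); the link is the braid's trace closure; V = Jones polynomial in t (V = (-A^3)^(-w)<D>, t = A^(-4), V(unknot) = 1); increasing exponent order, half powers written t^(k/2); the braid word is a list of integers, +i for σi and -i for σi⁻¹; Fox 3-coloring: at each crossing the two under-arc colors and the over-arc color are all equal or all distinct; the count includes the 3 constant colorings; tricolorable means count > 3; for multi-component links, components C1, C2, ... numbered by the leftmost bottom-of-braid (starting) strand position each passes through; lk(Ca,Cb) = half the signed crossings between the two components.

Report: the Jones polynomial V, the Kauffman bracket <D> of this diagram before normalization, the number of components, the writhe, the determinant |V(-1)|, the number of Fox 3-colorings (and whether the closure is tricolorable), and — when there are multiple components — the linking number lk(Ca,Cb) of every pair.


V(t) = -t^-4 + t^-3 + t^-1
bracket: A^-2 + A^6 - A^10, w = -2
1 component, writhe -2, over 4 crossings
det 3, colorings 9 of 3^4 — tricolorable
observation: the span of V is 3, forcing >= 3 crossings in any diagram


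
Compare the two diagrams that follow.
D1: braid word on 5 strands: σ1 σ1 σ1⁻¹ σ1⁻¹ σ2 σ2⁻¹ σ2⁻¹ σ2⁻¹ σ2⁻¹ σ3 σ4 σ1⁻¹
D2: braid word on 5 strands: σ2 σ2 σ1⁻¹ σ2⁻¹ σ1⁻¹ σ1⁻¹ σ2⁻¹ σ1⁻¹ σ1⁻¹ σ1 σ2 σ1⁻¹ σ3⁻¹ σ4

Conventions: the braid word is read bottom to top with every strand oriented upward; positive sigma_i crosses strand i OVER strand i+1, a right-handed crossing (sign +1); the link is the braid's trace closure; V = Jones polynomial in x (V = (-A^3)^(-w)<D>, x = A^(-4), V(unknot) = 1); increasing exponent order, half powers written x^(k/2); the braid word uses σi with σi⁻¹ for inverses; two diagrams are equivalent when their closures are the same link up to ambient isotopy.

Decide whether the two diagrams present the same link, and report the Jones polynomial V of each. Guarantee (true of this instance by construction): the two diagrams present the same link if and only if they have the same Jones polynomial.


same link: no
V(D1) = -x^-4 + x^-3 + x^-1  [12 crossings, <D> = A^-2 + A^6 - A^10, w = -2]
V(D2) = -x^-6 + x^-5 - x^-4 + 2x^-3 - x^-2 + x^-1  [14 crossings, <D> = A^-8 - A^-4 + 2 - A^4 + A^8 - A^12, w = -4]
insight: 2 values of V(x) split the 2 diagrams


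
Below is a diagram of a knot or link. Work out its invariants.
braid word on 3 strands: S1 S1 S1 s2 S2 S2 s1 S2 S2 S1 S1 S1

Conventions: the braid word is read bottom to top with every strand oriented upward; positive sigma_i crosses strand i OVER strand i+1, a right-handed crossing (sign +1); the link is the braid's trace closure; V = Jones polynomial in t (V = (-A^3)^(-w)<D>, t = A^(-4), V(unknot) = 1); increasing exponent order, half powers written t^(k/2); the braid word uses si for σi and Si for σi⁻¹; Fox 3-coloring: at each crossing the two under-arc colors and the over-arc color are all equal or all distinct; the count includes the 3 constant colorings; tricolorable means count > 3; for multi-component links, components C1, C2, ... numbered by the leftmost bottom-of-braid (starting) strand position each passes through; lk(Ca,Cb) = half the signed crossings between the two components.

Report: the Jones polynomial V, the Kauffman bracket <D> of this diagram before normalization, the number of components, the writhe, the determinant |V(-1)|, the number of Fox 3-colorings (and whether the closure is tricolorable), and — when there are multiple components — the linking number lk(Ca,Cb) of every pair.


Jones polynomial: V(t) = -t^-12 + 2t^-11 - 3t^-10 + 4t^-9 - 5t^-8 + 4t^-7 - 3t^-6 + 3t^-5 - t^-4 + t^-3
<D> = A^-12 - A^-8 + 3A^-4 - 3 + 4A^4 - 5A^8 + 4A^12 - 3A^16 + 2A^20 - A^24; writhe -8
components 1, writhe -8 (12 crossings)
3-colorings: 9 of 3^12, det 27 — tricolorable
note: inverse pairs cancel, leaving σ1⁻¹ σ1⁻¹ σ1⁻¹ σ2⁻¹ σ1 σ2⁻¹ σ2⁻¹ σ1⁻¹ σ1⁻¹ σ1⁻¹


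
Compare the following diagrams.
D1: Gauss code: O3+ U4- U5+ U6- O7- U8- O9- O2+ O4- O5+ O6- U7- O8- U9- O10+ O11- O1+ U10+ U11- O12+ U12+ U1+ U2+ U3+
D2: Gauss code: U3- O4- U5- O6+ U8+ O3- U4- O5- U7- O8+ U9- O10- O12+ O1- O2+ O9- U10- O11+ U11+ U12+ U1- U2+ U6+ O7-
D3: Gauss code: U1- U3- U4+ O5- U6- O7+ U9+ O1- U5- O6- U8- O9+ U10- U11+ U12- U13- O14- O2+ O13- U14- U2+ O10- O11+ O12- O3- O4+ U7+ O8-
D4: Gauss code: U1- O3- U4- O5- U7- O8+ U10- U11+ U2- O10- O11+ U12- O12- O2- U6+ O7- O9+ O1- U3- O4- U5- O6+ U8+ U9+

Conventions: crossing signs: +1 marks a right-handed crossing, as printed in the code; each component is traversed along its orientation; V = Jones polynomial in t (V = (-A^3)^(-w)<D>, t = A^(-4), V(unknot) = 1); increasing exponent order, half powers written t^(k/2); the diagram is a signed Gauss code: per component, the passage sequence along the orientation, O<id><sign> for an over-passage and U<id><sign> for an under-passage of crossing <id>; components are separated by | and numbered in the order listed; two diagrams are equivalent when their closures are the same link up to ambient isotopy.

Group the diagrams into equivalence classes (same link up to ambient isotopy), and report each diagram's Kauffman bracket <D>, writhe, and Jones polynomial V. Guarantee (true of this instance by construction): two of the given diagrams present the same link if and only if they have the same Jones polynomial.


grouping into links: {D1} | {D2, D3, D4}
V(D1) = -t^-4 + t^-3 + t^-1  (w 0, c 12, <D> = A^4 + A^12 - A^16)
V(D2) = t^-5 - 2t^-4 + 2t^-3 - 2t^-2 + 2t^-1 - 1 + t  [12 crossings, <D> = A^-10 - A^-6 + 2A^-2 - 2A^2 + 2A^6 - 2A^10 + A^14, w = -2]
D3 (bracket A^-16 - A^-12 + 2A^-8 - 2A^-4 + 2 - 2A^4 + A^8; 14 crossings at w = -4): V = t^-5 - 2t^-4 + 2t^-3 - 2t^-2 + 2t^-1 - 1 + t
V(D4) = t^-5 - 2t^-4 + 2t^-3 - 2t^-2 + 2t^-1 - 1 + t  (w -4, c 12, <D> = A^-16 - A^-12 + 2A^-8 - 2A^-4 + 2 - 2A^4 + A^8)
why: 2 classes among 4 diagrams; unequal V(t) rules out equality


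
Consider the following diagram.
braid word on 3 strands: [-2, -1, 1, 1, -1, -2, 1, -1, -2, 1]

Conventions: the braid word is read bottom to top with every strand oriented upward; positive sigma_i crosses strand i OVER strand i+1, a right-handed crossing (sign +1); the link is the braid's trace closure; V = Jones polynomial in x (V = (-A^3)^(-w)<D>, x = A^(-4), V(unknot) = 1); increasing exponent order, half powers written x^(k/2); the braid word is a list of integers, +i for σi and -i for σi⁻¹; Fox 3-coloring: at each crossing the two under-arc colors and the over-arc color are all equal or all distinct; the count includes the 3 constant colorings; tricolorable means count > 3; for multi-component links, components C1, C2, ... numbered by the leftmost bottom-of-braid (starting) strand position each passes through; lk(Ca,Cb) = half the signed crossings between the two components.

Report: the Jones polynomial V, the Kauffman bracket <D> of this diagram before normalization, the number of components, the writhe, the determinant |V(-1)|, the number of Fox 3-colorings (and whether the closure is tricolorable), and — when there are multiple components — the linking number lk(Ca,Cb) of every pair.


V = -x^-4 + x^-3 + x^-1
<D> = A^-2 + A^6 - A^10 (w = -2)
1 component over 10 crossings, w = -2
9 Fox colorings among 3^10, |V(-1)| = 3: tricolorable
why: w = -2 shifts under R1 moves; the (-A^3)^(2) factor cancels that in V


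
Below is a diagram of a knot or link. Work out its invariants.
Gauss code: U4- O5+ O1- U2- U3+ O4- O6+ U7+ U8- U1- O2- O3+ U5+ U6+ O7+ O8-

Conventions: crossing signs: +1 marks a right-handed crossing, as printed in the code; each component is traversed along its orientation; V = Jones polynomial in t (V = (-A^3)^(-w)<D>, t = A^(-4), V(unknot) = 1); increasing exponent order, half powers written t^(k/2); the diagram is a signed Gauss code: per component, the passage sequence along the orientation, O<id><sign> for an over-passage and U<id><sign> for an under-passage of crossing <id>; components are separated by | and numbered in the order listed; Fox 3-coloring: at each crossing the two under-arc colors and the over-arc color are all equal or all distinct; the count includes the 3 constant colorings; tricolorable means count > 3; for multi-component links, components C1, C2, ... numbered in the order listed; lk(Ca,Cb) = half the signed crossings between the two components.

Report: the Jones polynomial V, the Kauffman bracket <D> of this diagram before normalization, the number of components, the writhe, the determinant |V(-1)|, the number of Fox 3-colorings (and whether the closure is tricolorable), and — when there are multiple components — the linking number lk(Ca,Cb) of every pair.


V(t) = 1
bracket: 1, w = 0
1 component, writhe 0, over 8 crossings
det 1, colorings 3 of 3^8 — not tricolorable
observation: det 1 = |V(-1)|; not divisible by 3, so not tricolorable


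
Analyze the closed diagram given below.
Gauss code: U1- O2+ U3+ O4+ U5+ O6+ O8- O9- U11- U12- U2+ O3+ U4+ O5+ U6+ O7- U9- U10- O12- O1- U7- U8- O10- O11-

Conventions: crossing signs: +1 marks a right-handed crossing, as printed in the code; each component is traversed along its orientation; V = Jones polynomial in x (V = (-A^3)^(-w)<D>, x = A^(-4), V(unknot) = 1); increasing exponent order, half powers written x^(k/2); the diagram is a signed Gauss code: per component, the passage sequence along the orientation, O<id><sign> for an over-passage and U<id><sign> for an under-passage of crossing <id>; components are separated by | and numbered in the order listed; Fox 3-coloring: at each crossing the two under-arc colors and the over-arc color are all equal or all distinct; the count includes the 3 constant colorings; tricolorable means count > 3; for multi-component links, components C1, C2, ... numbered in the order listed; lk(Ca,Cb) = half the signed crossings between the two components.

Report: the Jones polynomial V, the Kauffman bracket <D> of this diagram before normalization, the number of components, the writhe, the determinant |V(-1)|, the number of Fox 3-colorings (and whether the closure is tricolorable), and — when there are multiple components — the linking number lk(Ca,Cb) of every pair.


V(x) = -x^-5 + x^-4 - x^-3 + 2x^-2 - x^-1 + 2 - x
bracket: -A^-10 + 2A^-6 - A^-2 + 2A^2 - A^6 + A^10 - A^14, w = -2
1 component, writhe -2, over 12 crossings
det 9, colorings 9 of 3^12 — tricolorable
observation: w = -2 shifts under R1 moves; the (-A^3)^(2) factor cancels that in V


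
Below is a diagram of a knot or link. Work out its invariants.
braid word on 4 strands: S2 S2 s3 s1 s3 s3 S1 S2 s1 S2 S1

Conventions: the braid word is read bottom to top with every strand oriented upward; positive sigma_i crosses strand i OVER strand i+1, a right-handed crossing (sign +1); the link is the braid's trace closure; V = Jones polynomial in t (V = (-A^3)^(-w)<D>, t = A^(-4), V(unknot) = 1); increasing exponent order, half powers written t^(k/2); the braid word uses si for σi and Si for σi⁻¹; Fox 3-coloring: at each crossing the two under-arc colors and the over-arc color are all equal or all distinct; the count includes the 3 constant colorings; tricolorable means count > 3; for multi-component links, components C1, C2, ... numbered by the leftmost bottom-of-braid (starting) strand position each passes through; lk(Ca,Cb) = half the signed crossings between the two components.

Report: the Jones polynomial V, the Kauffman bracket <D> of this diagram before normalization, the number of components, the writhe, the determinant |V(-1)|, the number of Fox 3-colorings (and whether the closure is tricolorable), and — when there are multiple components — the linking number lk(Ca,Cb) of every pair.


V(t) = -t^-3 + t^-2 - t^-1 + 3 - t + t^2 - t^3
bracket: A^-15 - A^-11 + A^-7 - 3A^-3 + A - A^5 + A^9, w = -1
1 component, writhe -1, over 11 crossings
det 9, colorings 27 of 3^11 — tricolorable
observation: palindromic: swapping t for 1/t fixes V


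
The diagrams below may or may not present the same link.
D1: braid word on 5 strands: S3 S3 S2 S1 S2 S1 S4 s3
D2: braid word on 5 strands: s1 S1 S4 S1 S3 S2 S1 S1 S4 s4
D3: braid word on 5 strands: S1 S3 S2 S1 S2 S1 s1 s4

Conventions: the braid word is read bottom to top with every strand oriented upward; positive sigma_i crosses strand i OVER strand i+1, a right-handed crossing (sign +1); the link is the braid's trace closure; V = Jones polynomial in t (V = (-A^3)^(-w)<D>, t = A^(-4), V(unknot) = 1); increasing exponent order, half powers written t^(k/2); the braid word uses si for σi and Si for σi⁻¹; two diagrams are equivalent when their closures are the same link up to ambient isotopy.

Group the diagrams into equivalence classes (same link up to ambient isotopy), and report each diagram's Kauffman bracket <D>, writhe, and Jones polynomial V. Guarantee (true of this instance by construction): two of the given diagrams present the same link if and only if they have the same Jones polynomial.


classes: {D1, D2, D3}
V(D1) = -t^-4 + t^-3 + t^-1  [8 crossings, <D> = A^-14 + A^-6 - A^-2, w = -6]
V(D2) = -t^-4 + t^-3 + t^-1  [10 crossings, <D> = A^-14 + A^-6 - A^-2, w = -6]
V(D3) = -t^-4 + t^-3 + t^-1  (w -4, c 8, <D> = A^-8 + 1 - A^4)
insight: all 3 diagrams share one V(t), hence one class


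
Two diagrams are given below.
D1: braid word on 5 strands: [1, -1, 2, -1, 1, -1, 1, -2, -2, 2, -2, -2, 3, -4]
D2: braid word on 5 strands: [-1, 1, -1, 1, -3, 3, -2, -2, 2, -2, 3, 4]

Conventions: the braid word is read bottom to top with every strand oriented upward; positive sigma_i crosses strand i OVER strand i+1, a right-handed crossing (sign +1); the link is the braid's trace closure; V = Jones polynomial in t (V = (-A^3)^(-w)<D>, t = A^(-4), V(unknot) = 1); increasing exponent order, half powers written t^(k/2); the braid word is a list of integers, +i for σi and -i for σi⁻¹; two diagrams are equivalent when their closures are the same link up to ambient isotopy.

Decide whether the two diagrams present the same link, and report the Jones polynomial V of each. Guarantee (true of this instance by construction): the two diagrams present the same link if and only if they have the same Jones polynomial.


equivalent: yes
V(D1) = t^-3 + t^-2 + t^-1 + 1  (w -2, c 14, <D> = A^-6 + A^-2 + A^2 + A^6)
D2 (bracket 1 + A^4 + A^8 + A^12; 12 crossings at w = 0): V = t^-3 + t^-2 + t^-1 + 1
why: from 14 to 12 crossings by R-moves: one link, two diagrams


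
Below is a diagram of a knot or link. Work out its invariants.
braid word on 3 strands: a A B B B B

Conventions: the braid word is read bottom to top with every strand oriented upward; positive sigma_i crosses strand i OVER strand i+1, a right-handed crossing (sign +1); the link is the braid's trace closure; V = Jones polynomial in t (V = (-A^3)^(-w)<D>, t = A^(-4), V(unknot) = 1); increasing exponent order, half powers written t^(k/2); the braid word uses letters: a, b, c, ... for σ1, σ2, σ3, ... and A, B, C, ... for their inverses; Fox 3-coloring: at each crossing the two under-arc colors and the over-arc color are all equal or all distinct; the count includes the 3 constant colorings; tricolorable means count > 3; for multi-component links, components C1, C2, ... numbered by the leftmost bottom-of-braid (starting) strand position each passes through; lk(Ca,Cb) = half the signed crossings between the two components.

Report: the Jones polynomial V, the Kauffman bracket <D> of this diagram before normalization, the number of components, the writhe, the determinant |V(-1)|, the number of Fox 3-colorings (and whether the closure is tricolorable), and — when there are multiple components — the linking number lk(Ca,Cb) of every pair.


V = t^-6 + t^-3 + t^-2 + t^-1
<D> = A^-8 + A^-4 + 1 + A^12 (w = -4)
3 components over 6 crossings, w = -4
lk(C1,C2): 0
lk(C1,C3) = 0
linking number lk(C2,C3) = -2
9 Fox colorings among 3^7, |V(-1)| = 0: tricolorable
why: the span of V is 5, within the link bound 6 + 3 - 1


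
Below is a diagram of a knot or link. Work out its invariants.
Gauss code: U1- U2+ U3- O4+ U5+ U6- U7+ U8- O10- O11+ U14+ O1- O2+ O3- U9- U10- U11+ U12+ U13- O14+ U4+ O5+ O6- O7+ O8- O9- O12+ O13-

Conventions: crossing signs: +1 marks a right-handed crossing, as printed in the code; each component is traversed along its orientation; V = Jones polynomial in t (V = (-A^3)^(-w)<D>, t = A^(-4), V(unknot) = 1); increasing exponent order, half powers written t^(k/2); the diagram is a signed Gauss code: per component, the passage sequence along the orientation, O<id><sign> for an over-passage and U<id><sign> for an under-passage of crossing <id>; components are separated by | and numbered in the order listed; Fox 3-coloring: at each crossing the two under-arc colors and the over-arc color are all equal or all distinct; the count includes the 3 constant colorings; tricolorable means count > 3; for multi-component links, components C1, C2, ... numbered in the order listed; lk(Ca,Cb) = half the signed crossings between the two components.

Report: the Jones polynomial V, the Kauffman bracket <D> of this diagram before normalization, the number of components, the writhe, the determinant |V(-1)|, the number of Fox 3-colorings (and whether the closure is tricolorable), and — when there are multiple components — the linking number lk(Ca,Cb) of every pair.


V = t^-2 - t^-1 + 1 - t + t^2
<D> = A^-8 - A^-4 + 1 - A^4 + A^8 (w = 0)
1 component over 14 crossings, w = 0
3 Fox colorings among 3^14, |V(-1)| = 5: not tricolorable
why: det 5 = |V(-1)|; not divisible by 3, so not tricolorable


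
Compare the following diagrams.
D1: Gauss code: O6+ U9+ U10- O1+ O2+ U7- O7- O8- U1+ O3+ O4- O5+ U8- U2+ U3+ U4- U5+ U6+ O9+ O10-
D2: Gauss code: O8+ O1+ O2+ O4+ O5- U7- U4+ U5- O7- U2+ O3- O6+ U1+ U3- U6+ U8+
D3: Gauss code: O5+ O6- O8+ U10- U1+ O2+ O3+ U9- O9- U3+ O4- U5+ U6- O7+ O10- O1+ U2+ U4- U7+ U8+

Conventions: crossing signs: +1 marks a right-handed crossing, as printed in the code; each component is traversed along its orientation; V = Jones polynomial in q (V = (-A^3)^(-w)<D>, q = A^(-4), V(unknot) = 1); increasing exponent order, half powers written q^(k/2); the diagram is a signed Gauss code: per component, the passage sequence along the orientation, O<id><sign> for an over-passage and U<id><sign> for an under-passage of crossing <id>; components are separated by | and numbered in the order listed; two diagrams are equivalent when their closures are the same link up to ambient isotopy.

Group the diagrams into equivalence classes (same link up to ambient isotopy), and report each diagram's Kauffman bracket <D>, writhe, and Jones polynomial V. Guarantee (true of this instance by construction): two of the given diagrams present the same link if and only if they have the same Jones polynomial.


classes: {D1, D2, D3}
V(D1) = 1  [10 crossings, <D> = A^6, w = +2]
D2 (bracket A^6; 8 crossings at w = +2): V = 1
V(D3) = 1  [10 crossings, <D> = A^6, w = +2]
note: one V(q) for all 3 diagrams — one class (guaranteed)


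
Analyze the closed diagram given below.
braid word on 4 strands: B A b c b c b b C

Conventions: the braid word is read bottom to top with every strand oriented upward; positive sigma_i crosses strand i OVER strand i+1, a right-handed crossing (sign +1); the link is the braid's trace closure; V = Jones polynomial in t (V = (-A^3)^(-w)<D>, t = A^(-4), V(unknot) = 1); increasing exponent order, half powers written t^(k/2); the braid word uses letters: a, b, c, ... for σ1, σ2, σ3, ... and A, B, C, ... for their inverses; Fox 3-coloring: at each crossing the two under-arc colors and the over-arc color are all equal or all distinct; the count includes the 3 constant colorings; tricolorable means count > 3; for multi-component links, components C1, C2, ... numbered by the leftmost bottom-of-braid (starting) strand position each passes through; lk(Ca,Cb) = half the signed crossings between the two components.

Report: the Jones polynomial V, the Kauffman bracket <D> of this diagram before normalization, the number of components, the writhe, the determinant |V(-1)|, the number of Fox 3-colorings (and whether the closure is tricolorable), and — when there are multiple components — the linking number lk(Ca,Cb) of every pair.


V = t + t^3 - t^4
<D> = A^-7 - A^-3 - A^5 (w = +3)
1 component over 9 crossings, w = +3
9 Fox colorings among 3^9, |V(-1)| = 3: tricolorable
why: det 3 = |V(-1)|; divisible by 3, so tricolorable


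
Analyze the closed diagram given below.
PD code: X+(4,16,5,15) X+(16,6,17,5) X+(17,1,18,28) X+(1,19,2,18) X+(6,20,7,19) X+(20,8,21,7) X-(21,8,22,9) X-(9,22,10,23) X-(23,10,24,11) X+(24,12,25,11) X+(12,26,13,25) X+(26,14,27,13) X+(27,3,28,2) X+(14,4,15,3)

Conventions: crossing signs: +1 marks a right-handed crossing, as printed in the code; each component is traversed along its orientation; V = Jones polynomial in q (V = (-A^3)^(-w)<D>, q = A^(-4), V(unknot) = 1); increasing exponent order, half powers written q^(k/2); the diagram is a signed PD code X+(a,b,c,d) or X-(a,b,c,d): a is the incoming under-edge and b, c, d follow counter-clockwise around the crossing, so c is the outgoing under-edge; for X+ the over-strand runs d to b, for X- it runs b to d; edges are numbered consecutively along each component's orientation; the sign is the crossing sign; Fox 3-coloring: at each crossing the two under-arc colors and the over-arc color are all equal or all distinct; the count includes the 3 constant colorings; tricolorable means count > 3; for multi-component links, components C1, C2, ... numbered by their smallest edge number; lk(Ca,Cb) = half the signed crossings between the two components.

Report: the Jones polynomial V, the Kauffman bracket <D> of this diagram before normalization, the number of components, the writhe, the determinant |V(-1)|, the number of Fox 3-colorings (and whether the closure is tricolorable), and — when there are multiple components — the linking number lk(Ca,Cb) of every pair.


V = q^3 + q^5 - q^8
<D> = -A^-8 + A^4 + A^12 (w = +8)
1 component over 14 crossings, w = +8
9 Fox colorings among 3^14, |V(-1)| = 3: tricolorable
why: the span of V is 5, forcing >= 5 crossings in any diagram


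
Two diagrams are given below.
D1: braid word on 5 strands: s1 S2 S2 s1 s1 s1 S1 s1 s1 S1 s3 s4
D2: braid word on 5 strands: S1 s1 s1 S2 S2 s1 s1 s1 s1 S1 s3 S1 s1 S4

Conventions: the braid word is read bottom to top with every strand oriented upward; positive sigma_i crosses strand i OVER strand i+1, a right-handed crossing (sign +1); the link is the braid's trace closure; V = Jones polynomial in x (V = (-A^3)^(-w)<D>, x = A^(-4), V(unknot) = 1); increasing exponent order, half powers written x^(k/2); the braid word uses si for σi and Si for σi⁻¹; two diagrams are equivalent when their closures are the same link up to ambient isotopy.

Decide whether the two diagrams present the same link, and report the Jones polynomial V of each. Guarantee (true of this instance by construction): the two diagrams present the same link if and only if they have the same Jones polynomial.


equivalent: yes
V(D1) = x^-1 + 2x - x^2 + 2x^3 - x^4 + x^5  (w +4, c 12, <D> = A^-8 - A^-4 + 2 - A^4 + 2A^8 + A^16)
D2 (bracket A^-14 - A^-10 + 2A^-6 - A^-2 + 2A^2 + A^10; 14 crossings at w = +2): V = x^-1 + 2x - x^2 + 2x^3 - x^4 + x^5
why: one V(x) for all 2 diagrams — one class (guaranteed)


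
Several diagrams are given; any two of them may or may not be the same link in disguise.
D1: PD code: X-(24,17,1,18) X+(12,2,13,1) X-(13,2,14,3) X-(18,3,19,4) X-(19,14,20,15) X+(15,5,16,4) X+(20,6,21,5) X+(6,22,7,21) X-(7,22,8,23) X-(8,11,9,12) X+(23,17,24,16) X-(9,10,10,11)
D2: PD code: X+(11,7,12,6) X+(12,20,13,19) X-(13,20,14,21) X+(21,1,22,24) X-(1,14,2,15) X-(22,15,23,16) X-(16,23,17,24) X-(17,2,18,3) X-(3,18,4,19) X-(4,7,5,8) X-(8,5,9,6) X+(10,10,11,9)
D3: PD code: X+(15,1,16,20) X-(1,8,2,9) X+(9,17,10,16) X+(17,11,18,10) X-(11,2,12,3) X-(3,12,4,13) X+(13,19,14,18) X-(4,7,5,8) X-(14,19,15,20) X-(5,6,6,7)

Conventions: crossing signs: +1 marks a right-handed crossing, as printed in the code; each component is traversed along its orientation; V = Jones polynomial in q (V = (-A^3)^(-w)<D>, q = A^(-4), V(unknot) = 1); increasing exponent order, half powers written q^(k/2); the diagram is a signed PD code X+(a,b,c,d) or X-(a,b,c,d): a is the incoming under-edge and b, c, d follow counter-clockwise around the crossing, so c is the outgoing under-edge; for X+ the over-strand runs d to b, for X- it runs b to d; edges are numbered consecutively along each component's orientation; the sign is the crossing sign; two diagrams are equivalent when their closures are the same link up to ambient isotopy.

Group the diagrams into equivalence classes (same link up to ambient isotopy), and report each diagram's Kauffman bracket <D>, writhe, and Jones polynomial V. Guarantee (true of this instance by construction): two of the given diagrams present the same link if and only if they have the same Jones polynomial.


classes: {D1} | {D2} | {D3}
V(D1) = 1  [12 crossings, <D> = A^-6, w = -2]
D2 (bracket A^-8 - A^-4 + 2 - A^4 + A^8 - A^12; 12 crossings at w = -4): V = -q^-6 + q^-5 - q^-4 + 2q^-3 - q^-2 + q^-1
V(D3) = -q^-3 + 2q^-2 - 2q^-1 + 3 - 2q + 2q^2 - q^3  [10 crossings, <D> = -A^-18 + 2A^-14 - 2A^-10 + 3A^-6 - 2A^-2 + 2A^2 - A^6, w = -2]
note: comparing 3 Jones polynomials yields 3 groups


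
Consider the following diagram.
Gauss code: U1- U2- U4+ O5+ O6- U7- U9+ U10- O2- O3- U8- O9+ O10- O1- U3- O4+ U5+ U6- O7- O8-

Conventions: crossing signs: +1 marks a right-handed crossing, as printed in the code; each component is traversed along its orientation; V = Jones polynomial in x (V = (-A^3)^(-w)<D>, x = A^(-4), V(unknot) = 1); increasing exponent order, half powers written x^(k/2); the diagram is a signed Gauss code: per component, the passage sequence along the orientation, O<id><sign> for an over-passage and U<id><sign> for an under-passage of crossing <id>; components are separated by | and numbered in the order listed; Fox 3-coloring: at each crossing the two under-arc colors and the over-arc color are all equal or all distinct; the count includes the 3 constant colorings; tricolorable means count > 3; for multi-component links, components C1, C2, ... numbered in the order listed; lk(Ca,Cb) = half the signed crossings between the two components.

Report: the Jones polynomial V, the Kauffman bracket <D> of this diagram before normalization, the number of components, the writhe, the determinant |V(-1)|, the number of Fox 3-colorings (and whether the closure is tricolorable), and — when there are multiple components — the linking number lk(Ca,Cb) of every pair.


Jones polynomial: V(x) = -x^-4 + x^-3 + x^-1
<D> = A^-8 + 1 - A^4; writhe -4
components 1, writhe -4 (10 crossings)
3-colorings: 9 of 3^10, det 3 — tricolorable
note: det 3 = |V(-1)|; divisible by 3, so tricolorable


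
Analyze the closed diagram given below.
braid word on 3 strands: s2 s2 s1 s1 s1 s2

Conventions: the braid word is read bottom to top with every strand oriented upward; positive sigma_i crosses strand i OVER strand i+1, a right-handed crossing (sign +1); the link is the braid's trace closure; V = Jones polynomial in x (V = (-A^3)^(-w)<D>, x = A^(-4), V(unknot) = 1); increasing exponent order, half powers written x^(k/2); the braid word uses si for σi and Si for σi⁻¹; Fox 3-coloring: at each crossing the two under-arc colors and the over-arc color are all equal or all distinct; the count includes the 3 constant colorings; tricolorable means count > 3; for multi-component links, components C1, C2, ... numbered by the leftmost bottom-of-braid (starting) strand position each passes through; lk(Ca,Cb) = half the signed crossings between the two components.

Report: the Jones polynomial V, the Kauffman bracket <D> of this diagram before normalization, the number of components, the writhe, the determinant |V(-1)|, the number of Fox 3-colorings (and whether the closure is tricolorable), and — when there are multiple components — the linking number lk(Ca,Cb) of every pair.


V = x^2 + 2x^4 - 2x^5 + x^6 - 2x^7 + x^8
<D> = A^-14 - 2A^-10 + A^-6 - 2A^-2 + 2A^2 + A^10 (w = +6)
1 component over 6 crossings, w = +6
27 Fox colorings among 3^6, |V(-1)| = 9: tricolorable
why: w = +6 shifts under R1 moves; the (-A^3)^(-6) factor cancels that in V


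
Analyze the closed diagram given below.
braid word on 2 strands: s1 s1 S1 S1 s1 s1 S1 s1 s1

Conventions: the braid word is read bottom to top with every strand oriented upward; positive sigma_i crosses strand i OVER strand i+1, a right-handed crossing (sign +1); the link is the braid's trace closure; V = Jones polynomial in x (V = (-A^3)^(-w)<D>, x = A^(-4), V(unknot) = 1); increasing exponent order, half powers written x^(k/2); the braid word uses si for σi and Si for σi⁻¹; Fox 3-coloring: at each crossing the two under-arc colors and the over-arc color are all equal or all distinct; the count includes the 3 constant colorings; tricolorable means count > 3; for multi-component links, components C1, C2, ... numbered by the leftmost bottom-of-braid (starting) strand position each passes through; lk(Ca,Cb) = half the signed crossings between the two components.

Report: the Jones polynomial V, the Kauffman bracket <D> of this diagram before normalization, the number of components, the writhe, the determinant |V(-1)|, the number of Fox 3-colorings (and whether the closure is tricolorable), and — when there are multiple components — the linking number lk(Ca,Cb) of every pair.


V = x + x^3 - x^4
<D> = A^-7 - A^-3 - A^5 (w = +3)
1 component over 9 crossings, w = +3
9 Fox colorings among 3^9, |V(-1)| = 3: tricolorable
why: w = +3 shifts under R1 moves; the (-A^3)^(-3) factor cancels that in V


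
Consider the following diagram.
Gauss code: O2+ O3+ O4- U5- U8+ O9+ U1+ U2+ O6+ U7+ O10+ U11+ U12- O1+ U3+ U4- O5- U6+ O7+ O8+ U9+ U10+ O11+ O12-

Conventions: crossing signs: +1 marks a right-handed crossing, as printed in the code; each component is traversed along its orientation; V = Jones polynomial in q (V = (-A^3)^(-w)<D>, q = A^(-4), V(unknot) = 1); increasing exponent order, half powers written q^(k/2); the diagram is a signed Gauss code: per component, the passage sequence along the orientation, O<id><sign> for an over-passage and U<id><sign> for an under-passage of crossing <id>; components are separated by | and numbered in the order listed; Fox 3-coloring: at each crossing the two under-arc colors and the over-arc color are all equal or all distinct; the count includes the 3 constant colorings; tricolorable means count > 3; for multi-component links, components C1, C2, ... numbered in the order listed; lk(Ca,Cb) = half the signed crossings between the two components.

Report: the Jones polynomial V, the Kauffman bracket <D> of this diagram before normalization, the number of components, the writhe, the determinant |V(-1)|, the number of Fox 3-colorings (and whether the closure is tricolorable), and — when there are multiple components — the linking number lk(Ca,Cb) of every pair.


V = q^2 + 2q^4 - 2q^5 + q^6 - 2q^7 + q^8
<D> = A^-14 - 2A^-10 + A^-6 - 2A^-2 + 2A^2 + A^10 (w = +6)
1 component over 12 crossings, w = +6
27 Fox colorings among 3^12, |V(-1)| = 9: tricolorable
why: det 9 = |V(-1)|; divisible by 3, so tricolorable


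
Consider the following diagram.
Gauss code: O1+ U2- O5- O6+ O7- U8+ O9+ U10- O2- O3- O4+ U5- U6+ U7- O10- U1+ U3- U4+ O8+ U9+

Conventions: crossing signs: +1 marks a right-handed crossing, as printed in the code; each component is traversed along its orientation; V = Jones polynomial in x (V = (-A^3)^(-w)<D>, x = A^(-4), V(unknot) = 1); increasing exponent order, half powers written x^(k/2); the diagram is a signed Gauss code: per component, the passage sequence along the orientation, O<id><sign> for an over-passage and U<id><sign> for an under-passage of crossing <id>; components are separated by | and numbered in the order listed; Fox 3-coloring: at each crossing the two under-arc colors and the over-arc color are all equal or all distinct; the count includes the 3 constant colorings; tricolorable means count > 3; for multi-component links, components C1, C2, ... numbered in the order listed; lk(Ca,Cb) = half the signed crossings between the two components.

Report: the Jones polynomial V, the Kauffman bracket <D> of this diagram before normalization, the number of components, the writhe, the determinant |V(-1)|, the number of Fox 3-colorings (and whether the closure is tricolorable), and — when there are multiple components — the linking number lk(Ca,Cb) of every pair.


V(x) = -x^-3 + 2x^-2 - 2x^-1 + 3 - 2x + 2x^2 - x^3
bracket: -A^-12 + 2A^-8 - 2A^-4 + 3 - 2A^4 + 2A^8 - A^12, w = 0
1 component, writhe 0, over 10 crossings
det 13, colorings 3 of 3^10 — not tricolorable
observation: w = 0 shifts under R1 moves; the (-A^3)^(0) factor cancels that in V


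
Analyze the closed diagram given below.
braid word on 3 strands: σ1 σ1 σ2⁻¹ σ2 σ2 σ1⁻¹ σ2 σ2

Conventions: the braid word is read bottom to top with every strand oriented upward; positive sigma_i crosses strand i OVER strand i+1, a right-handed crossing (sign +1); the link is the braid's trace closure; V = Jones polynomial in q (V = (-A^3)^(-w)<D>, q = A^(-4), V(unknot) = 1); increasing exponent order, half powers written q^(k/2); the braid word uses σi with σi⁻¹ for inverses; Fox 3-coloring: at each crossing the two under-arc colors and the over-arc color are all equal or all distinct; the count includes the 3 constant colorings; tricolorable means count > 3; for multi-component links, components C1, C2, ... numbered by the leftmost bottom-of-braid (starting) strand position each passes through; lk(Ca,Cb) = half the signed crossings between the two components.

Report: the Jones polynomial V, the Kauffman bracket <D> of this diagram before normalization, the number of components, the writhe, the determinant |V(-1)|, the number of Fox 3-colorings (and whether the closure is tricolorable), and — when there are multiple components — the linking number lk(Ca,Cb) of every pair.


Jones polynomial: V(q) = q - q^2 + 2q^3 - q^4 + q^5 - q^6
<D> = -A^-12 + A^-8 - A^-4 + 2 - A^4 + A^8; writhe +4
components 1, writhe +4 (8 crossings)
3-colorings: 3 of 3^8, det 7 — not tricolorable
note: V spans 5 powers of q: at least 5 crossings in any diagram


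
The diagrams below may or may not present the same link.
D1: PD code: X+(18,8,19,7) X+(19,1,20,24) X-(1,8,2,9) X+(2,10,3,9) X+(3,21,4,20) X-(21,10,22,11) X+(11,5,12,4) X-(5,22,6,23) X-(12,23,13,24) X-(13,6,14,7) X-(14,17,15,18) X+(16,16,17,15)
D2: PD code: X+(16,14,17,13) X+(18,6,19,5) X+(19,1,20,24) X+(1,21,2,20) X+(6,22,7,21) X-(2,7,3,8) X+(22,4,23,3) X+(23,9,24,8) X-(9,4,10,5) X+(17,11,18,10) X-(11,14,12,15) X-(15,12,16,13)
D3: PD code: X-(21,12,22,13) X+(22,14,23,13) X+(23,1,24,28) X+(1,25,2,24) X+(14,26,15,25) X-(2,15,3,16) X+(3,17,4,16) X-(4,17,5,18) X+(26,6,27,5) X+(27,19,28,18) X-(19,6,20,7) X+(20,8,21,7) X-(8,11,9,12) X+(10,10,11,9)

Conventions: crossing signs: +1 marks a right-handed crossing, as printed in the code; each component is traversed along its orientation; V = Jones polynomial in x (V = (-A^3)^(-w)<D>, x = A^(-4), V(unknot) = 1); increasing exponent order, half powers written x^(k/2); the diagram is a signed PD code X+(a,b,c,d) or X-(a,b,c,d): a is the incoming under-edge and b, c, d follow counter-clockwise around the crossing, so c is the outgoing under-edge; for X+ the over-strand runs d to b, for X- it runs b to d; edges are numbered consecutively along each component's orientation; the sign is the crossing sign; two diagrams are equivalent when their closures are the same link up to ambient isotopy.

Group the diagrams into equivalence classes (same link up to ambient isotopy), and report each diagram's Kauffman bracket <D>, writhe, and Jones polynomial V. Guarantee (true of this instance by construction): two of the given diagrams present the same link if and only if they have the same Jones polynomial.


equivalence classes: {D1} | {D2, D3}
D1 (bracket A^-8 - A^-4 + 1 - A^4 + A^8; 12 crossings at w = 0): V = x^-2 - x^-1 + 1 - x + x^2
V(D2) = x - x^2 + 2x^3 - x^4 + x^5 - x^6  [12 crossings, <D> = -A^-12 + A^-8 - A^-4 + 2 - A^4 + A^8, w = +4]
V(D3) = x - x^2 + 2x^3 - x^4 + x^5 - x^6  [14 crossings, <D> = -A^-12 + A^-8 - A^-4 + 2 - A^4 + A^8, w = +4]
key observation: 2 values of V(x) split the 3 diagrams


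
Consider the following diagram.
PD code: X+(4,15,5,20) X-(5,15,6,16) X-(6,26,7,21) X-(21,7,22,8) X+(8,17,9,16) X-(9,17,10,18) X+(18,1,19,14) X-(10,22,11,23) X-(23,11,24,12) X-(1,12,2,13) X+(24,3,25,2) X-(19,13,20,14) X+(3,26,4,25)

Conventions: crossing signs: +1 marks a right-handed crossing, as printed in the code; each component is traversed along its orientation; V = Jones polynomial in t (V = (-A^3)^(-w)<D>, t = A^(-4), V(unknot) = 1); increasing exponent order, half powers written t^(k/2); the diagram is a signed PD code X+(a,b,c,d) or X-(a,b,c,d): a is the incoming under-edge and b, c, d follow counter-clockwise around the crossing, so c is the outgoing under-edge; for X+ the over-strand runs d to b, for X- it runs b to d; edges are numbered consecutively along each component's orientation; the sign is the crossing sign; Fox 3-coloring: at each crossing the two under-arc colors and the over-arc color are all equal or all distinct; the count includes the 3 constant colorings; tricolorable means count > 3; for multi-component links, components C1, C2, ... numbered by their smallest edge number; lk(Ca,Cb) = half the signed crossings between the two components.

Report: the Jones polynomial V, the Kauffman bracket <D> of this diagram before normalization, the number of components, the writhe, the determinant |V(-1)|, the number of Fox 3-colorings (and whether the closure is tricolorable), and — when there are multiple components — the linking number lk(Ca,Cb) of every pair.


V = t^-3 + t^-2 + t^-1 + 1
<D> = -A^-9 - A^-5 - A^-1 - A^3 (w = -3)
3 components over 13 crossings, w = -3
lk(C1,C2): 0
lk(C1,C3) = -1
linking number lk(C2,C3) = 0
9 Fox colorings among 3^13, |V(-1)| = 0: tricolorable
why: det 0 = |V(-1)|; divisible by 3, so tricolorable


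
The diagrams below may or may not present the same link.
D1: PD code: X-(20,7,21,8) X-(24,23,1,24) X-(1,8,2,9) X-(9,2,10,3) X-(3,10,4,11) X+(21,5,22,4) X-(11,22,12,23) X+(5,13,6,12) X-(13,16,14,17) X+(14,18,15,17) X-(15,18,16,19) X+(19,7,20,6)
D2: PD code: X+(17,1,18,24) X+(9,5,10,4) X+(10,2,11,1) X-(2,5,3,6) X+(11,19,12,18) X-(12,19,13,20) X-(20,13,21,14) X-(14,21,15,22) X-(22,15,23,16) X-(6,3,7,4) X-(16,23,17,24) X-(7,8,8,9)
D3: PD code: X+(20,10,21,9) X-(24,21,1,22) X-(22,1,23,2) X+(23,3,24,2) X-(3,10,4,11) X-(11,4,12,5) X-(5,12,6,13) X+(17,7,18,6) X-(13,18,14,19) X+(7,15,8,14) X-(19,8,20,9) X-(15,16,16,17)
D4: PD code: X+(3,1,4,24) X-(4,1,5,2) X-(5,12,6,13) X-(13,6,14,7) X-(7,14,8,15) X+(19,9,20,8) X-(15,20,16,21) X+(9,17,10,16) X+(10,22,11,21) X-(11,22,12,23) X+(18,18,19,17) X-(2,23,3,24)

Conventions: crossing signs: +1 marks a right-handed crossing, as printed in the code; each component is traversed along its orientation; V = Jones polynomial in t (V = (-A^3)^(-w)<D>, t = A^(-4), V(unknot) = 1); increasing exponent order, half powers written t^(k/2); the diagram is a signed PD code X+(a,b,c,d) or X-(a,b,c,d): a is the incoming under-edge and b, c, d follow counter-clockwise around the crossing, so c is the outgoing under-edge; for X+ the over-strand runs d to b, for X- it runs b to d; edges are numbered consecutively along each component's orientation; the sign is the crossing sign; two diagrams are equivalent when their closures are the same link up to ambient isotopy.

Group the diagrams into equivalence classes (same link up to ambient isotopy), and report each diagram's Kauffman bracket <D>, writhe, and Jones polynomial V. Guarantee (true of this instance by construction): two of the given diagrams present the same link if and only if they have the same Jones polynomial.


classes: {D1, D3, D4} | {D2}
V(D1) = t^-5 - 2t^-4 + 2t^-3 - 2t^-2 + 2t^-1 - 1 + t  [12 crossings, <D> = A^-16 - A^-12 + 2A^-8 - 2A^-4 + 2 - 2A^4 + A^8, w = -4]
V(D2) = -t^-4 + t^-3 + t^-1  [12 crossings, <D> = A^-8 + 1 - A^4, w = -4]
V(D3) = t^-5 - 2t^-4 + 2t^-3 - 2t^-2 + 2t^-1 - 1 + t  (w -4, c 12, <D> = A^-16 - A^-12 + 2A^-8 - 2A^-4 + 2 - 2A^4 + A^8)
V(D4) = t^-5 - 2t^-4 + 2t^-3 - 2t^-2 + 2t^-1 - 1 + t  [12 crossings, <D> = A^-10 - A^-6 + 2A^-2 - 2A^2 + 2A^6 - 2A^10 + A^14, w = -2]
note: V(t) takes 2 values over 4 diagrams, fixing the grouping
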